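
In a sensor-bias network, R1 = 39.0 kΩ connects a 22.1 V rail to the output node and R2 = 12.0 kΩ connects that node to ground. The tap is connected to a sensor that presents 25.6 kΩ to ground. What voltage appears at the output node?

The load sits in parallel with R2: R2‖R_L = (12.0 × 25.6) / (12.0 + 25.6) = 8.170 kΩ.
V_out = 22.1 × 8.170 / (39.0 + 8.170) = 22.1 × 8.170/47.17 = 3.83 V.

V_out ≈ 3.83 V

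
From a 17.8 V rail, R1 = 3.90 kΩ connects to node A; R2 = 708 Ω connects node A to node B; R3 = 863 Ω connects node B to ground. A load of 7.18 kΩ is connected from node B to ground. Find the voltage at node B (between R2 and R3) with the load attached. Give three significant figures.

At node B, R3 is in parallel with the load: R3‖R_L = 770.4 Ω.
Below node A the resistance is R2 + (R3‖R_L) = 1478 Ω, so V_A = 17.8 × 1478/5378 = 4.893 V.
Then V_B = V_A × (R3‖R_L)/(R2 + R3‖R_L) = 4.893 × 770.4/1478 = 2.55 V.

V ≈ 2.55 V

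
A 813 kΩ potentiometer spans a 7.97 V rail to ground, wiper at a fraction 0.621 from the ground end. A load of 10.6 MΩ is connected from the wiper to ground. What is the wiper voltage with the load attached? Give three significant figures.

The wiper splits the pot into (1−α)R = 308.1 kΩ above and αR = 504.9 kΩ below.
Lower section ‖ load = 481.9 kΩ.
V_wiper = 7.97 × 481.9/(308.1 + 481.9) = 4.86 V.

V ≈ 4.86 V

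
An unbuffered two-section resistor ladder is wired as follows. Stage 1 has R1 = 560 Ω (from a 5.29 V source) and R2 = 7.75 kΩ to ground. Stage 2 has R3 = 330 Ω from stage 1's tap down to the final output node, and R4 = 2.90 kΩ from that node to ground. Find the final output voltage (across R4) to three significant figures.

V_out ≈ 3.81 V

Stage 2 presents R3+R4 = 3230 Ω as a load on stage 1's tap.
Stage 1's lower leg becomes R2‖(R3+R4) = 2280 Ω, so V_mid = 5.29 × 2280/2840 = 4.247 V.
Stage 2 is itself unloaded: V_out = V_mid × R4/(R3+R4) = 4.247 × 2900/3230 = 3.81 V.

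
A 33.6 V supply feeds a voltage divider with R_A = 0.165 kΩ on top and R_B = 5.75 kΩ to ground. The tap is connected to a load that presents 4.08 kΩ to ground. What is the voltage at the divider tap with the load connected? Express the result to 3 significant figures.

V_out ≈ 31.4 V

The load sits in parallel with R_B: R_B‖R_L = (5750 × 4080) / (5750 + 4080) = 2387 Ω.
V_out = 33.6 × 2387 / (165 + 2387) = 33.6 × 2387/2552 = 31.4 V.
(Unloaded it would have been 32.7 V.)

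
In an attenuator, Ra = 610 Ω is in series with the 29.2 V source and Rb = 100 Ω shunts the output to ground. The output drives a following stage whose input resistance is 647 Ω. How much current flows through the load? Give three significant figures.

Rb‖R_L = 86.61 Ω; V_out = 29.2 × 86.61/696.6 = 3.631 V.
I_L = V_out / R_L = 3.631 / 647 Ω = 5.61 mA.

I_L ≈ 5.61 mA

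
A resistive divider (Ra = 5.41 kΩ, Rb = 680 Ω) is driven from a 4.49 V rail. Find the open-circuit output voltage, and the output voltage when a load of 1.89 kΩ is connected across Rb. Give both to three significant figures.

Unloaded: 0.501 V; loaded: 0.380 V

Open-circuit: V = 4.49 × 680/(5410 + 680) = 0.501 V.
With the load, Rb becomes Rb‖R_L = 500.1 Ω, so V = 4.49 × 500.1/5910 = 0.380 V.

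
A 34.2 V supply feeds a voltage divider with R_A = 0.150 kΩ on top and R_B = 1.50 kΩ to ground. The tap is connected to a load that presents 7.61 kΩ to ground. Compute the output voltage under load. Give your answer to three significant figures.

The load sits in parallel with R_B: R_B‖R_L = (1500 × 7610) / (1500 + 7610) = 1253 Ω.
V_out = 34.2 × 1253 / (150 + 1253) = 34.2 × 1253/1403 = 30.5 V.

V_out ≈ 30.5 V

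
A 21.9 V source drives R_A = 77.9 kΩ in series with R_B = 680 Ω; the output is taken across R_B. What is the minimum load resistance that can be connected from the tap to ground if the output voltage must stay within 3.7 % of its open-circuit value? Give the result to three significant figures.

Output resistance R_th = R_A‖R_B = (77900 × 680)/78580 = 674.1 Ω.
The fractional drop is R_th/(R_th + R_L); requiring this ≤ 0.0370 gives R_L ≥ R_th(1/0.0370 − 1) = 674.1 × 26.03 = 17.5 kΩ.

R_L(min) ≈ 17.5 kΩ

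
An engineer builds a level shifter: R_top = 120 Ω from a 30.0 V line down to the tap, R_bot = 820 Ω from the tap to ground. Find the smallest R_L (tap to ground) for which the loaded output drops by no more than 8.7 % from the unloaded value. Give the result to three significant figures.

Output resistance R_th = R_top‖R_bot = (120 × 820)/940.0 = 104.7 Ω.
The fractional drop is R_th/(R_th + R_L); requiring this ≤ 0.0870 gives R_L ≥ R_th(1/0.0870 − 1) = 104.7 × 10.49 = 1.10 kΩ.

R_L(min) ≈ 1.10 kΩ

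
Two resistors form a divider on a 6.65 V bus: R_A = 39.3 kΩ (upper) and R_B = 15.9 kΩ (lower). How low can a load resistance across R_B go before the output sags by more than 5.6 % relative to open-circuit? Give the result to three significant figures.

Output resistance R_th = R_A‖R_B = (39.3 × 15.9)/55.20 = 11.32 kΩ.
The fractional drop is R_th/(R_th + R_L); requiring this ≤ 0.0560 gives R_L ≥ R_th(1/0.0560 − 1) = 11.32 × 16.86 = 191 kΩ.

R_L(min) ≈ 191 kΩ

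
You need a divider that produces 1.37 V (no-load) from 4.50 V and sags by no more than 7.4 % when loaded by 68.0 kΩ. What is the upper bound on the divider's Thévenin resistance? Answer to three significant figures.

Loading drop = R_th/(R_th + R_L) ≤ 0.0740, so R_th ≤ R_L · ε/(1−ε) = 68.0 kΩ × 0.0740/0.9260 = 5.43 kΩ.
(Any R1, R2 with R2/(R1+R2) = 0.304 and R1‖R2 ≤ 5.43 kΩ will meet the spec.)

R_th ≤ 5.43 kΩ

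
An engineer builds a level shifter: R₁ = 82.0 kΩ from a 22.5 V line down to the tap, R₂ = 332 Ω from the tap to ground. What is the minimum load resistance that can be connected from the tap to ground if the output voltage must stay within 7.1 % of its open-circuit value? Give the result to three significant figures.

R_L(min) ≈ 4.33 kΩ

Output resistance R_th = R₁‖R₂ = (82000 × 332)/82330 = 330.7 Ω.
The fractional drop is R_th/(R_th + R_L); requiring this ≤ 0.0710 gives R_L ≥ R_th(1/0.0710 − 1) = 330.7 × 13.08 = 4.33 kΩ.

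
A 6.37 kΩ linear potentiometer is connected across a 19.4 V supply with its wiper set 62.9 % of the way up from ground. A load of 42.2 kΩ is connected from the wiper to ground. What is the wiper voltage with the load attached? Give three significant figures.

The wiper splits the pot into (1−α)R = 2.363 kΩ above and αR = 4.007 kΩ below.
Lower section ‖ load = 3.659 kΩ.
V_wiper = 19.4 × 3.659/(2.363 + 3.659) = 11.8 V.

V ≈ 11.8 V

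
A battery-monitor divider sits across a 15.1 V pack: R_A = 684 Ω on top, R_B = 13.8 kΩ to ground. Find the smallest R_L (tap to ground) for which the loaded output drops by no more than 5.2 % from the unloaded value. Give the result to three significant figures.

R_L(min) ≈ 11.9 kΩ

Output resistance R_th = R_A‖R_B = (684 × 13800)/14480 = 651.7 Ω.
The fractional drop is R_th/(R_th + R_L); requiring this ≤ 0.0520 gives R_L ≥ R_th(1/0.0520 − 1) = 651.7 × 18.23 = 11.9 kΩ.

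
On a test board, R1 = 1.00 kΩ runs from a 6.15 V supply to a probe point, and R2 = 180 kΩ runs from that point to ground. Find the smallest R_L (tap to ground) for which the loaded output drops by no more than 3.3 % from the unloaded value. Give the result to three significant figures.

R_L(min) ≈ 29.1 kΩ

Output resistance R_th = R1‖R2 = (1000 × 180000)/181000 = 994.5 Ω.
The fractional drop is R_th/(R_th + R_L); requiring this ≤ 0.0330 gives R_L ≥ R_th(1/0.0330 − 1) = 994.5 × 29.30 = 29.1 kΩ.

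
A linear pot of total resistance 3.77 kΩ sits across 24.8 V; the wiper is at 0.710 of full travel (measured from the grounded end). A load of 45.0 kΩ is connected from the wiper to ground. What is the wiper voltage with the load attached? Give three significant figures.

V ≈ 17.3 V

The wiper splits the pot into (1−α)R = 1.093 kΩ above and αR = 2.677 kΩ below.
Lower section ‖ load = 2.526 kΩ.
V_wiper = 24.8 × 2.526/(1.093 + 2.526) = 17.3 V.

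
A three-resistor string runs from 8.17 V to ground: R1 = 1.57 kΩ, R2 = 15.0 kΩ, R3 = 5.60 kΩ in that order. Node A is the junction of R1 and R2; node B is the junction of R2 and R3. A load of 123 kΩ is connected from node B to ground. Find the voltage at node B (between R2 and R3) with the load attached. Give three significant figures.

At node B, R3 is in parallel with the load: R3‖R_L = 5.356 kΩ.
Below node A the resistance is R2 + (R3‖R_L) = 20.36 kΩ, so V_A = 8.17 × 20.36/21.93 = 7.585 V.
Then V_B = V_A × (R3‖R_L)/(R2 + R3‖R_L) = 7.585 × 5.356/20.36 = 2.00 V.

V ≈ 2.00 V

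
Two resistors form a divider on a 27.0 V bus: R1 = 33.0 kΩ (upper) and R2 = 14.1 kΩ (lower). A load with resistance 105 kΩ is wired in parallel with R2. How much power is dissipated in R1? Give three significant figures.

Total resistance from the source is R1 + (R2‖R_L) = 45.43 kΩ, so I = 27.0/45.43 kΩ = 0.5943 mA.
P = I²·R1 = (0.5943 mA)² × 33.0 kΩ = 11.7 mW.

P ≈ 11.7 mW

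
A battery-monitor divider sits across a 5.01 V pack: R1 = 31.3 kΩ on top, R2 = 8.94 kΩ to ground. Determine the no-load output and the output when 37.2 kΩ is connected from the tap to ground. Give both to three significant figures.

Unloaded: 1.11 V; loaded: 0.938 V

Open-circuit: V = 5.01 × 8.94/(31.3 + 8.94) = 1.11 V.
With the load, R2 becomes R2‖R_L = 7.208 kΩ, so V = 5.01 × 7.208/38.51 = 0.938 V.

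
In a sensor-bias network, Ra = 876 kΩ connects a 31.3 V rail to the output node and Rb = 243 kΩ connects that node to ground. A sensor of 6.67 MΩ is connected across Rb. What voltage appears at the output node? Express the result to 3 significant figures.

V_out ≈ 6.61 V

The load sits in parallel with Rb: Rb‖R_L = (243 × 6670) / (243 + 6670) = 234.5 kΩ.
V_out = 31.3 × 234.5 / (876 + 234.5) = 31.3 × 234.5/1110 = 6.61 V.
(Unloaded it would have been 6.80 V.)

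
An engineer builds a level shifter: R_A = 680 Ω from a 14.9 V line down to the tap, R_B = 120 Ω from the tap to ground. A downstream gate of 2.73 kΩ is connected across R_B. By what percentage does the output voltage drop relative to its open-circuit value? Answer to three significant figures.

3.60 %

The divider's output (Thévenin) resistance is R_A‖R_B = 102.0 Ω.
Fractional drop under load = R_th/(R_th + R_L) = 102.0 / (102.0 + 2730) = 0.03602.
So the output falls by 3.60 %.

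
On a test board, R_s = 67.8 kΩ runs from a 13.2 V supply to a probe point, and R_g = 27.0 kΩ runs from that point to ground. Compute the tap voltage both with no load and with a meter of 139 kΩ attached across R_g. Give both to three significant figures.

Unloaded: 3.76 V; loaded: 3.30 V

Open-circuit: V = 13.2 × 27.0/(67.8 + 27.0) = 3.76 V.
With the load, R_g becomes R_g‖R_L = 22.61 kΩ, so V = 13.2 × 22.61/90.41 = 3.30 V.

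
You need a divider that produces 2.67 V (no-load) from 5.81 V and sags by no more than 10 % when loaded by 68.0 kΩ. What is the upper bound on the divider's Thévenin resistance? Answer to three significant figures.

Loading drop = R_th/(R_th + R_L) ≤ 0.100, so R_th ≤ R_L · ε/(1−ε) = 68.0 kΩ × 0.100/0.9000 = 7.56 kΩ.

R_th ≤ 7.56 kΩ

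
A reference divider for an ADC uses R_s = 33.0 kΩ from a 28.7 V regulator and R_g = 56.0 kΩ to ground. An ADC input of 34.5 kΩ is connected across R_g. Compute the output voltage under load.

The load sits in parallel with R_g: R_g‖R_L = (56.0 × 34.5) / (56.0 + 34.5) = 21.35 kΩ.
V_out = 28.7 × 21.35 / (33.0 + 21.35) = 28.7 × 21.35/54.35 = 11.3 V.
(Unloaded it would have been 18.1 V.)

V_out ≈ 11.3 V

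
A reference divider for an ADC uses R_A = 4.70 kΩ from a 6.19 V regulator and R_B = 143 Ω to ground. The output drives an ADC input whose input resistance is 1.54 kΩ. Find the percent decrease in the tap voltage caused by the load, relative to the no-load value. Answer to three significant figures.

The divider's output (Thévenin) resistance is R_A‖R_B = 138.8 Ω.
Fractional drop under load = R_th/(R_th + R_L) = 138.8 / (138.8 + 1540) = 0.08267.
So the output falls by 8.27 %.

8.27 %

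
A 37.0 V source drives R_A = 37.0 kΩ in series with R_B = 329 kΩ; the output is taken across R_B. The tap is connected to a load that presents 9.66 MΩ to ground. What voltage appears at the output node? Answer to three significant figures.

V_out ≈ 33.1 V

The load sits in parallel with R_B: R_B‖R_L = (329 × 9660) / (329 + 9660) = 318.2 kΩ.
V_out = 37.0 × 318.2 / (37.0 + 318.2) = 37.0 × 318.2/355.2 = 33.1 V.
(Unloaded it would have been 33.3 V.)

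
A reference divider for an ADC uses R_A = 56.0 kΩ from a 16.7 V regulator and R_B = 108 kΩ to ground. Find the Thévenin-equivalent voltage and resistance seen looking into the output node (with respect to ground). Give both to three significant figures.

V_th is the open-circuit tap voltage: 16.7 × 108/(56.0 + 108) = 11.0 V.
With the supply zeroed, R_A and R_B appear in parallel from the tap: R_th = R_A‖R_B = (56.0 × 108)/164.0 = 36.9 kΩ.

V_th = 11.0 V, R_th = 36.9 kΩ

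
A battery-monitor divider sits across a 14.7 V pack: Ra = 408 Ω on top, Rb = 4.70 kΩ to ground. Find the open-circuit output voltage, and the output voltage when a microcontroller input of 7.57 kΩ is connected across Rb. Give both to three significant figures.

Unloaded: 13.5 V; loaded: 12.9 V

Open-circuit: V = 14.7 × 4700/(408 + 4700) = 13.5 V.
With the load, Rb becomes Rb‖R_L = 2900 Ω, so V = 14.7 × 2900/3308 = 12.9 V.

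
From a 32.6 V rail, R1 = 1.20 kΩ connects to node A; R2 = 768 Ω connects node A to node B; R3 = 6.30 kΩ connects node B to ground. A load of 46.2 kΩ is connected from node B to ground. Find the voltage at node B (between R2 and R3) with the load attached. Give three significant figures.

V ≈ 24.1 V

At node B, R3 is in parallel with the load: R3‖R_L = 5544 Ω.
Below node A the resistance is R2 + (R3‖R_L) = 6312 Ω, so V_A = 32.6 × 6312/7512 = 27.39 V.
Then V_B = V_A × (R3‖R_L)/(R2 + R3‖R_L) = 27.39 × 5544/6312 = 24.1 V.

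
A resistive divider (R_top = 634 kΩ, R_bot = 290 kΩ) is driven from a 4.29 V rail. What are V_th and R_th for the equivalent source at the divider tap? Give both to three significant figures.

V_th is the open-circuit tap voltage: 4.29 × 290/(634 + 290) = 1.35 V.
With the supply zeroed, R_top and R_bot appear in parallel from the tap: R_th = R_top‖R_bot = (634 × 290)/924.0 = 199 kΩ.

V_th = 1.35 V, R_th = 199 kΩ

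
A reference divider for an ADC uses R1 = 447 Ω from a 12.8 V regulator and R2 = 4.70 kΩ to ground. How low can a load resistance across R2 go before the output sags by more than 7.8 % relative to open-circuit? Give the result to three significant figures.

Output resistance R_th = R1‖R2 = (447 × 4700)/5147 = 408.2 Ω.
The fractional drop is R_th/(R_th + R_L); requiring this ≤ 0.0780 gives R_L ≥ R_th(1/0.0780 − 1) = 408.2 × 11.82 = 4.82 kΩ.

R_L(min) ≈ 4.82 kΩ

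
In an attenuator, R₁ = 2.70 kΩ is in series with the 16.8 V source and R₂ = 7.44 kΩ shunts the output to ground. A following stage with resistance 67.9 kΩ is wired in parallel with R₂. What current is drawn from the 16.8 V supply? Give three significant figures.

I ≈ 1.79 mA

R₂‖R_L = 6.705 kΩ, so the source sees R₁ + R₂‖R_L = 9.405 kΩ.
I = 16.8 V / 9.405 kΩ = 1.79 mA.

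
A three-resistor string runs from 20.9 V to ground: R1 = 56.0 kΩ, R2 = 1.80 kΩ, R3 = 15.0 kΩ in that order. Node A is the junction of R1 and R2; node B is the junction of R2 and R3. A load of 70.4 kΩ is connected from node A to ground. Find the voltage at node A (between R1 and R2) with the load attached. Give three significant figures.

V ≈ 4.08 V

Below node A the series string R2+R3 = 16.80 kΩ sits in parallel with the 70.4 kΩ load: 13.56 kΩ.
V_A = 20.9 × 13.56/(56.0 + 13.56) = 4.08 V.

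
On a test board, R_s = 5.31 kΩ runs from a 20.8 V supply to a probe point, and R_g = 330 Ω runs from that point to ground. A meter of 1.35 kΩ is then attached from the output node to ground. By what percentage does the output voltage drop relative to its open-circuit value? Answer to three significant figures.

18.7 %

Unloaded V = 20.8 × 330/5640 = 1.217 V.
Loaded: R_g‖R_L = 265.2 Ω, giving V = 20.8 × 265.2/5575 = 0.9893 V.
Drop = (1.217 − 0.9893) / 1.217 = 18.7 %.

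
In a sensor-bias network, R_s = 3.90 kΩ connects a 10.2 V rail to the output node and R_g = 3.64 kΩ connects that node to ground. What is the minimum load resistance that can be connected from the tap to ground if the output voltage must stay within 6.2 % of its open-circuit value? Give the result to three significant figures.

R_L(min) ≈ 28.5 kΩ

Output resistance R_th = R_s‖R_g = (3.90 × 3.64)/7.540 = 1.883 kΩ.
The fractional drop is R_th/(R_th + R_L); requiring this ≤ 0.0620 gives R_L ≥ R_th(1/0.0620 − 1) = 1.883 × 15.13 = 28.5 kΩ.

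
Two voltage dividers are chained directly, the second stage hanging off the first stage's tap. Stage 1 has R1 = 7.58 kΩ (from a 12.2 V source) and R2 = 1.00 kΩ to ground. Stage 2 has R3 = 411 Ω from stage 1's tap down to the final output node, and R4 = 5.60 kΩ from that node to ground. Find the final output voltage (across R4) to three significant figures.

V_out ≈ 1.15 V

Stage 2 presents R3+R4 = 6011 Ω as a load on stage 1's tap.
Stage 1's lower leg becomes R2‖(R3+R4) = 857.4 Ω, so V_mid = 12.2 × 857.4/8437 = 1.240 V.
Stage 2 is itself unloaded: V_out = V_mid × R4/(R3+R4) = 1.240 × 5600/6011 = 1.15 V.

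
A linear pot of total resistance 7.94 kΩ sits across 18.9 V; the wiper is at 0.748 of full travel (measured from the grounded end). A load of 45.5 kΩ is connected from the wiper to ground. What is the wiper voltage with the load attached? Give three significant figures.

V ≈ 13.7 V

The wiper splits the pot into (1−α)R = 2.001 kΩ above and αR = 5.939 kΩ below.
Lower section ‖ load = 5.253 kΩ.
V_wiper = 18.9 × 5.253/(2.001 + 5.253) = 13.7 V.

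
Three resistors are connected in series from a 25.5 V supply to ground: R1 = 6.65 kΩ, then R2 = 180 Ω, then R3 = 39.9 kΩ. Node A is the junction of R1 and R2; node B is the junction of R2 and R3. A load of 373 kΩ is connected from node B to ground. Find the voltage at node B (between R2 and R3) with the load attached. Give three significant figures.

V ≈ 21.4 V

At node B, R3 is in parallel with the load: R3‖R_L = 36040 Ω.
Below node A the resistance is R2 + (R3‖R_L) = 36220 Ω, so V_A = 25.5 × 36220/42870 = 21.54 V.
Then V_B = V_A × (R3‖R_L)/(R2 + R3‖R_L) = 21.54 × 36040/36220 = 21.4 V.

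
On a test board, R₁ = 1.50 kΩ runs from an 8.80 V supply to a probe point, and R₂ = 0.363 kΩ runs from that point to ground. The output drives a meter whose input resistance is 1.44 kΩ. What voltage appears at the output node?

V_out ≈ 1.43 V

The load sits in parallel with R₂: R₂‖R_L = (363 × 1440) / (363 + 1440) = 289.9 Ω.
V_out = 8.80 × 289.9 / (1500 + 289.9) = 8.80 × 289.9/1790 = 1.43 V.
(Unloaded it would have been 1.71 V.)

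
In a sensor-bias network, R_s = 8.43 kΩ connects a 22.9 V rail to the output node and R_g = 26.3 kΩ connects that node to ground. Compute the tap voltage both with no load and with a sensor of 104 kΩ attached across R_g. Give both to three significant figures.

Unloaded: 17.3 V; loaded: 16.3 V

Open-circuit: V = 22.9 × 26.3/(8.43 + 26.3) = 17.3 V.
With the load, R_g becomes R_g‖R_L = 20.99 kΩ, so V = 22.9 × 20.99/29.42 = 16.3 V.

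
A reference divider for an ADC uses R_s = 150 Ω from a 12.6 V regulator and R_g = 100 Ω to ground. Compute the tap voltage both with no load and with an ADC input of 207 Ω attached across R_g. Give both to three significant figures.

Open-circuit: V = 12.6 × 100/(150 + 100) = 5.04 V.
With the load, R_g becomes R_g‖R_L = 67.43 Ω, so V = 12.6 × 67.43/217.4 = 3.91 V.

Unloaded: 5.04 V; loaded: 3.91 V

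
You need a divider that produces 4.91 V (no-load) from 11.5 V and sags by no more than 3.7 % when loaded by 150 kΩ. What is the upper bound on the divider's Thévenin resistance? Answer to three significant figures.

R_th ≤ 5.76 kΩ

Loading drop = R_th/(R_th + R_L) ≤ 0.0370, so R_th ≤ R_L · ε/(1−ε) = 150 kΩ × 0.0370/0.9630 = 5.76 kΩ.
(Any R1, R2 with R2/(R1+R2) = 0.427 and R1‖R2 ≤ 5.76 kΩ will meet the spec.)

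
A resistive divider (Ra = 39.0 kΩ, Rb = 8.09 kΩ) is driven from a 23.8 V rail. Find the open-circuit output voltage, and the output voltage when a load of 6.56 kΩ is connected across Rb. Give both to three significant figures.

Open-circuit: V = 23.8 × 8.09/(39.0 + 8.09) = 4.09 V.
With the load, Rb becomes Rb‖R_L = 3.623 kΩ, so V = 23.8 × 3.623/42.62 = 2.02 V.

Unloaded: 4.09 V; loaded: 2.02 V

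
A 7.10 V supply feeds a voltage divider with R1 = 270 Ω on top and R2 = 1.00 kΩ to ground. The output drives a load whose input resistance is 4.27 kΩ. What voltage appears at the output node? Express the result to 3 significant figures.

The load sits in parallel with R2: R2‖R_L = (1000 × 4270) / (1000 + 4270) = 810.2 Ω.
V_out = 7.10 × 810.2 / (270 + 810.2) = 7.10 × 810.2/1080 = 5.33 V.
(Unloaded it would have been 5.59 V.)

V_out ≈ 5.33 V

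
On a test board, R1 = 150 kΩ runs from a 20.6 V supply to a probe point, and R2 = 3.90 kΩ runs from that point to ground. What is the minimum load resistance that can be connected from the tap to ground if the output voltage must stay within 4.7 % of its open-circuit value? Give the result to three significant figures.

Output resistance R_th = R1‖R2 = (150 × 3.90)/153.9 = 3.801 kΩ.
The fractional drop is R_th/(R_th + R_L); requiring this ≤ 0.0470 gives R_L ≥ R_th(1/0.0470 − 1) = 3.801 × 20.28 = 77.1 kΩ.

R_L(min) ≈ 77.1 kΩ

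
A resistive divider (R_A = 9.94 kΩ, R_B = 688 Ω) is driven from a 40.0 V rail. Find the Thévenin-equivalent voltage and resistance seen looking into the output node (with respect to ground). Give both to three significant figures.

V_th is the open-circuit tap voltage: 40.0 × 688/(9940 + 688) = 2.59 V.
With the supply zeroed, R_A and R_B appear in parallel from the tap: R_th = R_A‖R_B = (9940 × 688)/10630 = 643 Ω.

V_th = 2.59 V, R_th = 643 Ω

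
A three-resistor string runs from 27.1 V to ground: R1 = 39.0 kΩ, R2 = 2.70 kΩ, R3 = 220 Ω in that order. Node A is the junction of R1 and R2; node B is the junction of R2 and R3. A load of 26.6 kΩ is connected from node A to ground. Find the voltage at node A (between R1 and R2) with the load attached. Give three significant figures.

Below node A the series string R2+R3 = 2920 Ω sits in parallel with the 26600 Ω load: 2631 Ω.
V_A = 27.1 × 2631/(39000 + 2631) = 1.71 V.

V ≈ 1.71 V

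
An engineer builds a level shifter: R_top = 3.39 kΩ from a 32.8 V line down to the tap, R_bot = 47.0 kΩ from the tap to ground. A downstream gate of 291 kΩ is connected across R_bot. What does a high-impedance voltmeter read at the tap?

The load sits in parallel with R_bot: R_bot‖R_L = (47.0 × 291) / (47.0 + 291) = 40.46 kΩ.
V_out = 32.8 × 40.46 / (3.39 + 40.46) = 32.8 × 40.46/43.85 = 30.3 V.

V_out ≈ 30.3 V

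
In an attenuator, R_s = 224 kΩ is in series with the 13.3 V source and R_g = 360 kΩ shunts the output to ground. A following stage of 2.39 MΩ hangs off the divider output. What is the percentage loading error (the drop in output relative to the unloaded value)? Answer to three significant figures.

5.46 %

The divider's output (Thévenin) resistance is R_s‖R_g = 138.1 kΩ.
Fractional drop under load = R_th/(R_th + R_L) = 138.1 / (138.1 + 2390) = 0.05462.
So the output falls by 5.46 %.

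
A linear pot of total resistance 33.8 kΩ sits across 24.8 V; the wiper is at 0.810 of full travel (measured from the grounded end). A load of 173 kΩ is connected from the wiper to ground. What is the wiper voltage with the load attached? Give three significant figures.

V ≈ 19.5 V

The wiper splits the pot into (1−α)R = 6.422 kΩ above and αR = 27.38 kΩ below.
Lower section ‖ load = 23.64 kΩ.
V_wiper = 24.8 × 23.64/(6.422 + 23.64) = 19.5 V.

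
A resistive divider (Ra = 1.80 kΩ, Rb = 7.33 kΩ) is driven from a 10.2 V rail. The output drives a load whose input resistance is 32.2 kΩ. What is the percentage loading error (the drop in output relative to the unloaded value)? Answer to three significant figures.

The divider's output (Thévenin) resistance is Ra‖Rb = 1.445 kΩ.
Fractional drop under load = R_th/(R_th + R_L) = 1.445 / (1.445 + 32.2) = 0.04295.
So the output falls by 4.30 %.

4.30 %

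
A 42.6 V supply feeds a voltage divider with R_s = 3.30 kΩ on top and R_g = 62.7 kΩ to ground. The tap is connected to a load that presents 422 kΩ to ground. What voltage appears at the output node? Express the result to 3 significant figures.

V_out ≈ 40.2 V

The load sits in parallel with R_g: R_g‖R_L = (62.7 × 422) / (62.7 + 422) = 54.59 kΩ.
V_out = 42.6 × 54.59 / (3.30 + 54.59) = 42.6 × 54.59/57.89 = 40.2 V.
(Unloaded it would have been 40.5 V.)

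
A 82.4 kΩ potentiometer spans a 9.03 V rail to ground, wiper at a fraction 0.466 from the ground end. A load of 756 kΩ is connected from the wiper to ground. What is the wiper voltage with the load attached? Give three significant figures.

V ≈ 4.10 V

The wiper splits the pot into (1−α)R = 44.00 kΩ above and αR = 38.40 kΩ below.
Lower section ‖ load = 36.54 kΩ.
V_wiper = 9.03 × 36.54/(44.00 + 36.54) = 4.10 V.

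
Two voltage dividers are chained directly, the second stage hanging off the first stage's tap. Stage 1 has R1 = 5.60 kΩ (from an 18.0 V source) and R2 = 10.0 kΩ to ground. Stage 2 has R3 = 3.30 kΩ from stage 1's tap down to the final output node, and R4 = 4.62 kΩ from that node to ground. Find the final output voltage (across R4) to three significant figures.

V_out ≈ 4.63 V

Stage 2 presents R3+R4 = 7.920 kΩ as a load on stage 1's tap.
Stage 1's lower leg becomes R2‖(R3+R4) = 4.420 kΩ, so V_mid = 18.0 × 4.420/10.02 = 7.940 V.
Stage 2 is itself unloaded: V_out = V_mid × R4/(R3+R4) = 7.940 × 4.62/7.920 = 4.63 V.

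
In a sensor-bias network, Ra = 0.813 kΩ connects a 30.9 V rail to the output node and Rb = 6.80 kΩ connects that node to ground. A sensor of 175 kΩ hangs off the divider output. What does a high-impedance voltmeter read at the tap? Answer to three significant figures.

V_out ≈ 27.5 V

The load sits in parallel with Rb: Rb‖R_L = (6800 × 175000) / (6800 + 175000) = 6546 Ω.
V_out = 30.9 × 6546 / (813 + 6546) = 30.9 × 6546/7359 = 27.5 V.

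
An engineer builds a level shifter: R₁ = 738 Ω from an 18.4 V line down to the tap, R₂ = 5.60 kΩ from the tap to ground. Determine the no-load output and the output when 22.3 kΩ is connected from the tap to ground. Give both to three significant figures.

Open-circuit: V = 18.4 × 5600/(738 + 5600) = 16.3 V.
With the load, R₂ becomes R₂‖R_L = 4476 Ω, so V = 18.4 × 4476/5214 = 15.8 V.

Unloaded: 16.3 V; loaded: 15.8 V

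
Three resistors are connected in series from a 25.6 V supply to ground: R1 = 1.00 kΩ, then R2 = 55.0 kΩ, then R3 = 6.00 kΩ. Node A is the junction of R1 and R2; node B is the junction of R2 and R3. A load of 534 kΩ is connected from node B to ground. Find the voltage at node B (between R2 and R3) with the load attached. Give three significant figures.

At node B, R3 is in parallel with the load: R3‖R_L = 5.933 kΩ.
Below node A the resistance is R2 + (R3‖R_L) = 60.93 kΩ, so V_A = 25.6 × 60.93/61.93 = 25.19 V.
Then V_B = V_A × (R3‖R_L)/(R2 + R3‖R_L) = 25.19 × 5.933/60.93 = 2.45 V.

V ≈ 2.45 V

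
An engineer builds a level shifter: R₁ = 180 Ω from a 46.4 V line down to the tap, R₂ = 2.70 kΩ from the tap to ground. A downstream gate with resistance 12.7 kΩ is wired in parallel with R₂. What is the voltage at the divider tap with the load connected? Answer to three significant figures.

V_out ≈ 42.9 V

The load sits in parallel with R₂: R₂‖R_L = (2700 × 12700) / (2700 + 12700) = 2227 Ω.
V_out = 46.4 × 2227 / (180 + 2227) = 46.4 × 2227/2407 = 42.9 V.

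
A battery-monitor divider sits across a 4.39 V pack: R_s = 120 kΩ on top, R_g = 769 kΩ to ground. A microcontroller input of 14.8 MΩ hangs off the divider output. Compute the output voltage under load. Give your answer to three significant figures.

V_out ≈ 3.77 V

The load sits in parallel with R_g: R_g‖R_L = (769 × 14800) / (769 + 14800) = 731.0 kΩ.
V_out = 4.39 × 731.0 / (120 + 731.0) = 4.39 × 731.0/851.0 = 3.77 V.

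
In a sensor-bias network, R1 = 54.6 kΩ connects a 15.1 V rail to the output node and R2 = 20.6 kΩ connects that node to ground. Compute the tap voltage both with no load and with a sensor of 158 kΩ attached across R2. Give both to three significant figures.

Unloaded: 4.14 V; loaded: 3.78 V

Open-circuit: V = 15.1 × 20.6/(54.6 + 20.6) = 4.14 V.
With the load, R2 becomes R2‖R_L = 18.22 kΩ, so V = 15.1 × 18.22/72.82 = 3.78 V.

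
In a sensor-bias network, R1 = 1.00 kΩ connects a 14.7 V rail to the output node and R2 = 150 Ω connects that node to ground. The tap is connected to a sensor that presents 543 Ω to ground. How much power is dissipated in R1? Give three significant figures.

Total resistance from the source is R1 + (R2‖R_L) = 1118 Ω, so I = 14.7/1118 Ω = 13.15 mA.
P = I²·R1 = (13.15 mA)² × 1.00 kΩ = 173 mW.

P ≈ 173 mW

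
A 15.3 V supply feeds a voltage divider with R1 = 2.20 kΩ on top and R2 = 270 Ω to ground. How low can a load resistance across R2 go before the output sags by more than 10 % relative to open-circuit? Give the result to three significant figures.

R_L(min) ≈ 2.16 kΩ

Output resistance R_th = R1‖R2 = (2200 × 270)/2470 = 240.5 Ω.
The fractional drop is R_th/(R_th + R_L); requiring this ≤ 0.100 gives R_L ≥ R_th(1/0.100 − 1) = 240.5 × 9.000 = 2.16 kΩ.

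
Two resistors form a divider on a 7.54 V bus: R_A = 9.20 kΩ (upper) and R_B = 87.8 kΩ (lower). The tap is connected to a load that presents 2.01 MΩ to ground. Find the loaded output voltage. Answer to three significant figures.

The load sits in parallel with R_B: R_B‖R_L = (87.8 × 2010) / (87.8 + 2010) = 84.13 kΩ.
V_out = 7.54 × 84.13 / (9.20 + 84.13) = 7.54 × 84.13/93.33 = 6.80 V.

V_out ≈ 6.80 V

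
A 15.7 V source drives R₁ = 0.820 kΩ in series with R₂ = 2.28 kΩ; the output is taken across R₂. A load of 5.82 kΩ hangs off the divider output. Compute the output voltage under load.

V_out ≈ 10.5 V

The load sits in parallel with R₂: R₂‖R_L = (2280 × 5820) / (2280 + 5820) = 1638 Ω.
V_out = 15.7 × 1638 / (820 + 1638) = 15.7 × 1638/2458 = 10.5 V.
(Unloaded it would have been 11.5 V.)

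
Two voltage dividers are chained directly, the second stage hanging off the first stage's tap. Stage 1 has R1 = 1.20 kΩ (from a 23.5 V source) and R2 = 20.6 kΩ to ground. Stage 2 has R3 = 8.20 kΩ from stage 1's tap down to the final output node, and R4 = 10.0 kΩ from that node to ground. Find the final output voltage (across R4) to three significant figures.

Stage 2 presents R3+R4 = 18.20 kΩ as a load on stage 1's tap.
Stage 1's lower leg becomes R2‖(R3+R4) = 9.663 kΩ, so V_mid = 23.5 × 9.663/10.86 = 20.90 V.
Stage 2 is itself unloaded: V_out = V_mid × R4/(R3+R4) = 20.90 × 10.0/18.20 = 11.5 V.

V_out ≈ 11.5 V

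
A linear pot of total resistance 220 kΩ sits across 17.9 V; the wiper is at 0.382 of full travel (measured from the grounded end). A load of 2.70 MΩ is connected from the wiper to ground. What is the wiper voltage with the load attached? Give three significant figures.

The wiper splits the pot into (1−α)R = 136.0 kΩ above and αR = 84.04 kΩ below.
Lower section ‖ load = 81.50 kΩ.
V_wiper = 17.9 × 81.50/(136.0 + 81.50) = 6.71 V.

V ≈ 6.71 V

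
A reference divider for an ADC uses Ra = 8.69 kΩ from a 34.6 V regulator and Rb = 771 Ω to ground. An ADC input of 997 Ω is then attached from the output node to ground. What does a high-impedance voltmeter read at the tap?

The load sits in parallel with Rb: Rb‖R_L = (771 × 997) / (771 + 997) = 434.8 Ω.
V_out = 34.6 × 434.8 / (8690 + 434.8) = 34.6 × 434.8/9125 = 1.65 V.
(Unloaded it would have been 2.82 V.)

V_out ≈ 1.65 V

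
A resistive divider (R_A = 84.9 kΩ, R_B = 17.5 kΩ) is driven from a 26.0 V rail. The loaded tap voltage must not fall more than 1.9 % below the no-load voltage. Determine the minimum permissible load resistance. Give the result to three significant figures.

Output resistance R_th = R_A‖R_B = (84.9 × 17.5)/102.4 = 14.51 kΩ.
The fractional drop is R_th/(R_th + R_L); requiring this ≤ 0.0190 gives R_L ≥ R_th(1/0.0190 − 1) = 14.51 × 51.63 = 749 kΩ.

R_L(min) ≈ 749 kΩ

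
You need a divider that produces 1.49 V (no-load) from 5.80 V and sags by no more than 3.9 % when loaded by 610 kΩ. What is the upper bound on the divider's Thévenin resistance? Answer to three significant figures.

Loading drop = R_th/(R_th + R_L) ≤ 0.0390, so R_th ≤ R_L · ε/(1−ε) = 610 kΩ × 0.0390/0.9610 = 24.8 kΩ.

R_th ≤ 24.8 kΩ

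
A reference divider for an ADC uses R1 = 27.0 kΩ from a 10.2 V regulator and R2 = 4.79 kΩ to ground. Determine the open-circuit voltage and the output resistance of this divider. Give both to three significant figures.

V_th = 1.54 V, R_th = 4.07 kΩ

V_th is the open-circuit tap voltage: 10.2 × 4.79/(27.0 + 4.79) = 1.54 V.
With the supply zeroed, R1 and R2 appear in parallel from the tap: R_th = R1‖R2 = (27.0 × 4.79)/31.79 = 4.07 kΩ.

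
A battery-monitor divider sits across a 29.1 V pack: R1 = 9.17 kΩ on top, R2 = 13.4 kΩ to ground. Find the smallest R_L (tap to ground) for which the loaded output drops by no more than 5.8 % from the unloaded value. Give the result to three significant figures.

Output resistance R_th = R1‖R2 = (9.17 × 13.4)/22.57 = 5.444 kΩ.
The fractional drop is R_th/(R_th + R_L); requiring this ≤ 0.0580 gives R_L ≥ R_th(1/0.0580 − 1) = 5.444 × 16.24 = 88.4 kΩ.

R_L(min) ≈ 88.4 kΩ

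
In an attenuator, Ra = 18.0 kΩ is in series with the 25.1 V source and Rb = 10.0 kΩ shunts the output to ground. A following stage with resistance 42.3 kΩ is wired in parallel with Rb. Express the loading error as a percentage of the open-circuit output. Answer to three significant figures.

Unloaded V = 25.1 × 10.0/28.00 = 8.9643 V.
Loaded: Rb‖R_L = 8.088 kΩ, giving V = 25.1 × 8.088/26.09 = 7.7817 V.
Drop = (8.9643 − 7.7817) / 8.9643 = 13.2 %.

13.2 %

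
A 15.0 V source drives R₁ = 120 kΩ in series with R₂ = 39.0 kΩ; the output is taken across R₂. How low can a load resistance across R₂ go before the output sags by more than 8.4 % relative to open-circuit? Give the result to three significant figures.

R_L(min) ≈ 321 kΩ

Output resistance R_th = R₁‖R₂ = (120 × 39.0)/159.0 = 29.43 kΩ.
The fractional drop is R_th/(R_th + R_L); requiring this ≤ 0.0840 gives R_L ≥ R_th(1/0.0840 − 1) = 29.43 × 10.90 = 321 kΩ.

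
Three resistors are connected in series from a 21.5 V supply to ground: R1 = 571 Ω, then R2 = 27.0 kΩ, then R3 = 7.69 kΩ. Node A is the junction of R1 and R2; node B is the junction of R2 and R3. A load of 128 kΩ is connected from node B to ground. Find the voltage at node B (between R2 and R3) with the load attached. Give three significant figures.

At node B, R3 is in parallel with the load: R3‖R_L = 7254 Ω.
Below node A the resistance is R2 + (R3‖R_L) = 34250 Ω, so V_A = 21.5 × 34250/34830 = 21.15 V.
Then V_B = V_A × (R3‖R_L)/(R2 + R3‖R_L) = 21.15 × 7254/34250 = 4.48 V.

V ≈ 4.48 V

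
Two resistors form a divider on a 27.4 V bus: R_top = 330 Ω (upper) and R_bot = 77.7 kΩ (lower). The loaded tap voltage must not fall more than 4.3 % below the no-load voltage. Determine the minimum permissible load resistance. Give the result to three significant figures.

Output resistance R_th = R_top‖R_bot = (330 × 77700)/78030 = 328.6 Ω.
The fractional drop is R_th/(R_th + R_L); requiring this ≤ 0.0430 gives R_L ≥ R_th(1/0.0430 − 1) = 328.6 × 22.26 = 7.31 kΩ.

R_L(min) ≈ 7.31 kΩ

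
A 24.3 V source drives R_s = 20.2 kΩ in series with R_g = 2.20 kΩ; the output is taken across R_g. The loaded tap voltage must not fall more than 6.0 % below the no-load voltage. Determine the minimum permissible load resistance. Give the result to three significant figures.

R_L(min) ≈ 31.1 kΩ

Output resistance R_th = R_s‖R_g = (20.2 × 2.20)/22.40 = 1.984 kΩ.
The fractional drop is R_th/(R_th + R_L); requiring this ≤ 0.0600 gives R_L ≥ R_th(1/0.0600 − 1) = 1.984 × 15.67 = 31.1 kΩ.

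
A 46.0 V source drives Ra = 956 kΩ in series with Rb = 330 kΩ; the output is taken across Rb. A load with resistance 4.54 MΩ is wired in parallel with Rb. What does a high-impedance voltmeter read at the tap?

The load sits in parallel with Rb: Rb‖R_L = (330 × 4540) / (330 + 4540) = 307.6 kΩ.
V_out = 46.0 × 307.6 / (956 + 307.6) = 46.0 × 307.6/1264 = 11.2 V.

V_out ≈ 11.2 V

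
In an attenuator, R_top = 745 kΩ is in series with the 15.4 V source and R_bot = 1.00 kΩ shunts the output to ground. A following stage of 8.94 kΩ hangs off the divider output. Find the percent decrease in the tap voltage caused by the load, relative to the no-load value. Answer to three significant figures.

The divider's output (Thévenin) resistance is R_top‖R_bot = 0.9987 kΩ.
Fractional drop under load = R_th/(R_th + R_L) = 0.9987 / (0.9987 + 8.94) = 0.1005.
So the output falls by 10.0 %.

10.0 %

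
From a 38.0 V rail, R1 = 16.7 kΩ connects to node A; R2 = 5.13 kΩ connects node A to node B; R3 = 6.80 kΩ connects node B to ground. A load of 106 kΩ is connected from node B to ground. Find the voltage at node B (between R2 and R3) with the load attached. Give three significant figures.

V ≈ 8.60 V

At node B, R3 is in parallel with the load: R3‖R_L = 6.390 kΩ.
Below node A the resistance is R2 + (R3‖R_L) = 11.52 kΩ, so V_A = 38.0 × 11.52/28.22 = 15.51 V.
Then V_B = V_A × (R3‖R_L)/(R2 + R3‖R_L) = 15.51 × 6.390/11.52 = 8.60 V.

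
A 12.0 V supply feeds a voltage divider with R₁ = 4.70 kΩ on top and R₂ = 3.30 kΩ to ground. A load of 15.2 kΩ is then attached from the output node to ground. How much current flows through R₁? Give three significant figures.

I ≈ 1.62 mA

R₂‖R_L = 2.711 kΩ, so the source sees R₁ + R₂‖R_L = 7.411 kΩ.
I = 12.0 V / 7.411 kΩ = 1.62 mA.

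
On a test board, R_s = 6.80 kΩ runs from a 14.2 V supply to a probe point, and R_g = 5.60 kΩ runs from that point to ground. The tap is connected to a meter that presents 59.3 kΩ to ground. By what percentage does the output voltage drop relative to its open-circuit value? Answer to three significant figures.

The divider's output (Thévenin) resistance is R_s‖R_g = 3.071 kΩ.
Fractional drop under load = R_th/(R_th + R_L) = 3.071 / (3.071 + 59.3) = 0.04924.
So the output falls by 4.92 %.

4.92 %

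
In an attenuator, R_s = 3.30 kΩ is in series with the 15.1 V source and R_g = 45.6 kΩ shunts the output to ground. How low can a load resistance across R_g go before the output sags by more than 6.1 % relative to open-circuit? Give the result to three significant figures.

Output resistance R_th = R_s‖R_g = (3.30 × 45.6)/48.90 = 3.077 kΩ.
The fractional drop is R_th/(R_th + R_L); requiring this ≤ 0.0610 gives R_L ≥ R_th(1/0.0610 − 1) = 3.077 × 15.39 = 47.4 kΩ.

R_L(min) ≈ 47.4 kΩ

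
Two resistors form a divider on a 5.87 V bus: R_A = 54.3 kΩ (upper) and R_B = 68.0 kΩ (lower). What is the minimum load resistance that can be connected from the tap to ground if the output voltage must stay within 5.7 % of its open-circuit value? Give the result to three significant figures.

Output resistance R_th = R_A‖R_B = (54.3 × 68.0)/122.3 = 30.19 kΩ.
The fractional drop is R_th/(R_th + R_L); requiring this ≤ 0.0570 gives R_L ≥ R_th(1/0.0570 − 1) = 30.19 × 16.54 = 499 kΩ.

R_L(min) ≈ 499 kΩ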